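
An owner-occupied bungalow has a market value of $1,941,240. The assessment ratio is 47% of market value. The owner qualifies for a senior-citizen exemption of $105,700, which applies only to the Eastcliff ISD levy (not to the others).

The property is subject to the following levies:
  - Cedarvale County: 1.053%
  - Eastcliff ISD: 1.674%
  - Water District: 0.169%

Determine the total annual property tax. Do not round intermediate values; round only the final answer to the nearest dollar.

Assessed value = $1,941,240 × 0.47 = $912,382.8
Cedarvale County: $912,382.8 × 0.01053 = $9,607.390884
Eastcliff ISD: ($912,382.8 − $105,700) × 0.01674 = $806,682.8 × 0.01674 = $13,503.870072
Water District: $912,382.8 × 0.00169 = $1,541.926932
Total = $24,653.187888

$24,653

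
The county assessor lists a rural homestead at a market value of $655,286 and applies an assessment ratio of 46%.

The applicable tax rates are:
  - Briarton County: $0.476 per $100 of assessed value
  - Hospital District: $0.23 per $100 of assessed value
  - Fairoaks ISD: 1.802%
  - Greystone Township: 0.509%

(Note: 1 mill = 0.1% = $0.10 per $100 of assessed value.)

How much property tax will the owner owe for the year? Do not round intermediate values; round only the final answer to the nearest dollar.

Assessed value = $655,286 × 0.46 = $301,431.56
Briarton County: $301,431.56 × 0.00476 = $1,434.8142256
Hospital District: $301,431.56 × 0.0023 = $693.292588
Fairoaks ISD: $301,431.56 × 0.01802 = $5,431.7967112
Greystone Township: $301,431.56 × 0.00509 = $1,534.2866404
Total = $9,094.1901652

$9,094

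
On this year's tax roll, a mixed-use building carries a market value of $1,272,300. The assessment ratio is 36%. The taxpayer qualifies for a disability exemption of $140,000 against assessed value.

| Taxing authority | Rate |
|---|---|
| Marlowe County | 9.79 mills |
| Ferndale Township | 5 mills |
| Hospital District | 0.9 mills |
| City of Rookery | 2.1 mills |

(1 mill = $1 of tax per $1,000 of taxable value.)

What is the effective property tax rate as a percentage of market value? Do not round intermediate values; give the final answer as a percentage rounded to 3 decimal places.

0.445%

Assessed value = $1,272,300 × 0.36 = $458,028
Taxable value = $458,028 − $140,000 = $318,028
Marlowe County: $318,028 × 0.00979 = $3,113.49412
Ferndale Township: $318,028 × 0.005 = $1,590.14
Hospital District: $318,028 × 0.0009 = $286.2252
City of Rookery: $318,028 × 0.0021 = $667.8588
Total tax = $5,657.71812
Effective rate = $5,657.71812 ÷ $1,272,300 = 0.445% of market value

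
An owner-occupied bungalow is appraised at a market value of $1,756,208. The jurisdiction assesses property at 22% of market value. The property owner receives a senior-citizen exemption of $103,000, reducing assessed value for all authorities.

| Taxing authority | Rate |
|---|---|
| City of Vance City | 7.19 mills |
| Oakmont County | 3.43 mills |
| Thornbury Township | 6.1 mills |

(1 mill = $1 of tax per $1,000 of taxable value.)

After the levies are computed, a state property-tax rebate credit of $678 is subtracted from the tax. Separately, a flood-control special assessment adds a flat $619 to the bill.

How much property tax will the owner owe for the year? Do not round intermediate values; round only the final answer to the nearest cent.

Assessed value = $1,756,208 × 0.22 = $386,365.76
Taxable value = $386,365.76 − $103,000 = $283,365.76
City of Vance City: $283,365.76 × 0.00719 = $2,037.3998144
Oakmont County: $283,365.76 × 0.00343 = $971.9445568
Thornbury Township: $283,365.76 × 0.0061 = $1,728.531136
Levies subtotal = $4,737.8755072
After credit = $4,737.8755072 − $678 = $4,059.8755072
Total = $4,059.8755072 + $619 = $4,678.8755072

$4,678.88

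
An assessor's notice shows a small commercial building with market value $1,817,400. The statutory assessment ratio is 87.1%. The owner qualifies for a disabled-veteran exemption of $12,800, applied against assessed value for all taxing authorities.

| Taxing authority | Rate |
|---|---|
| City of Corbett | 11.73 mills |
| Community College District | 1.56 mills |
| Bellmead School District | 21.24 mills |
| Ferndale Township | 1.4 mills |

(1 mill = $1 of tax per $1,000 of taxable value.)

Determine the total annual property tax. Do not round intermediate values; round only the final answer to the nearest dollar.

$56,416

Assessed value = $1,817,400 × 0.871 = $1,582,955.4
Taxable value = $1,582,955.4 − $12,800 = $1,570,155.4
City of Corbett: $1,570,155.4 × 0.01173 = $18,417.922842
Community College District: $1,570,155.4 × 0.00156 = $2,449.442424
Bellmead School District: $1,570,155.4 × 0.02124 = $33,350.100696
Ferndale Township: $1,570,155.4 × 0.0014 = $2,198.21756
Total = $18,417.922842 + $2,449.442424 + $33,350.100696 + $2,198.21756 = $56,415.683522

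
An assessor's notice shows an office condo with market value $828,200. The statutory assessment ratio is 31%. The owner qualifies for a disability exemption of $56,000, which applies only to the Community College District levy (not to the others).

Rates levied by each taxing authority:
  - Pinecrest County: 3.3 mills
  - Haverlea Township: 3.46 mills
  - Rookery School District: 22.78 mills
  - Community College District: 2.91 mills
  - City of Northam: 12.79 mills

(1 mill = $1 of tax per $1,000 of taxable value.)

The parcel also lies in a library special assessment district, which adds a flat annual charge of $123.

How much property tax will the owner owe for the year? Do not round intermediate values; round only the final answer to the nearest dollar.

Assessed value = $828,200 × 0.31 = $256,742
Pinecrest County: $256,742 × 0.0033 = $847.2486
Haverlea Township: $256,742 × 0.00346 = $888.32732
Rookery School District: $256,742 × 0.02278 = $5,848.58276
Community College District: ($256,742 − $56,000) × 0.00291 = $200,742 × 0.00291 = $584.15922
City of Northam: $256,742 × 0.01279 = $3,283.73018
Levies subtotal = $11,452.04808
Total = $11,452.04808 + $123 = $11,575.04808

$11,575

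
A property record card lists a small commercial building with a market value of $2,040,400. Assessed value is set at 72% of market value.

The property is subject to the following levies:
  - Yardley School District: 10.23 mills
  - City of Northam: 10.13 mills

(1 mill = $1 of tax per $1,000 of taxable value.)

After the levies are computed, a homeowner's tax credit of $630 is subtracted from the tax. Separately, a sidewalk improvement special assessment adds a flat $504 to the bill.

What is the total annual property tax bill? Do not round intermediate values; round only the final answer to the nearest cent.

$29,784.63

Assessed value = $2,040,400 × 0.72 = $1,469,088
Yardley School District: $1,469,088 × 0.01023 = $15,028.77024
City of Northam: $1,469,088 × 0.01013 = $14,881.86144
Levies subtotal = $29,910.63168
After credit = $29,910.63168 − $630 = $29,280.63168
Total = $29,280.63168 + $504 = $29,784.63168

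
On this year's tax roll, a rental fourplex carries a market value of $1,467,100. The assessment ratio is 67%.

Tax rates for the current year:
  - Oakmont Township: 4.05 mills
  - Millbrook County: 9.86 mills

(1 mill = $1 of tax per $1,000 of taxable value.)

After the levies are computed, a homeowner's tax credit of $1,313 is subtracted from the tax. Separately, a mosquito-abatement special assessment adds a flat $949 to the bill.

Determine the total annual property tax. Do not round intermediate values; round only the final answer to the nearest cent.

Assessed value = $1,467,100 × 0.67 = $982,957
Oakmont Township: $982,957 × 0.00405 = $3,980.97585
Millbrook County: $982,957 × 0.00986 = $9,691.95602
Levies subtotal = $13,672.93187
After credit = $13,672.93187 − $1,313 = $12,359.93187
Total = $12,359.93187 + $949 = $13,308.93187

$13,308.93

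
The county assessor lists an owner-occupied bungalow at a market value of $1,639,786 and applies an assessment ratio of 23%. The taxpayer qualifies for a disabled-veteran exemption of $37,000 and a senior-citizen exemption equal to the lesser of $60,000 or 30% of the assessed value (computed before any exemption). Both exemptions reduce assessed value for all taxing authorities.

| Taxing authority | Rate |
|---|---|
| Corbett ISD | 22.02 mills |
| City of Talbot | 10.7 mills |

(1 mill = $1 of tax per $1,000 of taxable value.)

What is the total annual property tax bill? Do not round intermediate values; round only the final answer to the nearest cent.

Assessed value = $1,639,786 × 0.23 = $377,150.78
Senior-citizen exemption = min($60,000, 30% × $377,150.78) = min($60,000, $113,145.234) = $60,000 (dollar cap binds)
Taxable value = $377,150.78 − $37,000 − $60,000 = $280,150.78
Corbett ISD: $280,150.78 × 0.02202 = $6,168.9201756
City of Talbot: $280,150.78 × 0.0107 = $2,997.613346
Total = $9,166.5335216

$9,166.53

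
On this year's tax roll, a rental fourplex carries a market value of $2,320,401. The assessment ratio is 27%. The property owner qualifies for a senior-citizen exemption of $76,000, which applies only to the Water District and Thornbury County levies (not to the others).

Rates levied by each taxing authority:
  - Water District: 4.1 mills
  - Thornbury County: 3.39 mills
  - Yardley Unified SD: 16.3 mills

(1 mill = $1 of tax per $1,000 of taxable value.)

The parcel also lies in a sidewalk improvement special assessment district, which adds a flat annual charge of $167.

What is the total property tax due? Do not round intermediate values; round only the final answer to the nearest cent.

Assessed value = $2,320,401 × 0.27 = $626,508.27
Water District: ($626,508.27 − $76,000) × 0.0041 = $550,508.27 × 0.0041 = $2,257.083907
Thornbury County: ($626,508.27 − $76,000) × 0.00339 = $550,508.27 × 0.00339 = $1,866.2230353
Yardley Unified SD: $626,508.27 × 0.0163 = $10,212.084801
Levies subtotal = $14,335.3917433
Total = $14,335.3917433 + $167 = $14,502.3917433

$14,502.39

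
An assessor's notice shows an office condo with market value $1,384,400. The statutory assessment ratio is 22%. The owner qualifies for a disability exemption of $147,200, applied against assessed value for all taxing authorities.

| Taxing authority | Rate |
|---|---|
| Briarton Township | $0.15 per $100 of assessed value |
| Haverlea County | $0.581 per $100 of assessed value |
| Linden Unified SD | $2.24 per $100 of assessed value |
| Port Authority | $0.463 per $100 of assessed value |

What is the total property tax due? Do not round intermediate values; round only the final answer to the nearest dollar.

$5,404

Assessed value = $1,384,400 × 0.22 = $304,568
Taxable value = $304,568 − $147,200 = $157,368
Briarton Township: $157,368 × 0.0015 = $236.052
Haverlea County: $157,368 × 0.00581 = $914.30808
Linden Unified SD: $157,368 × 0.0224 = $3,525.0432
Port Authority: $157,368 × 0.00463 = $728.61384
Total = $236.052 + $914.30808 + $3,525.0432 + $728.61384 = $5,404.01712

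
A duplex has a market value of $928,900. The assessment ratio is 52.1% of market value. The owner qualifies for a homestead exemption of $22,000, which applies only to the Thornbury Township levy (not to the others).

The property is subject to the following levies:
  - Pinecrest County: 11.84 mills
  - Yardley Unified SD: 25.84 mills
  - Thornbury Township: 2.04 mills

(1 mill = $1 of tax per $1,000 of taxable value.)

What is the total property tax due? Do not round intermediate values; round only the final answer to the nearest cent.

$19,177.89

Assessed value = $928,900 × 0.521 = $483,956.9
Pinecrest County: $483,956.9 × 0.01184 = $5,730.049696
Yardley Unified SD: $483,956.9 × 0.02584 = $12,505.446296
Thornbury Township: ($483,956.9 − $22,000) × 0.00204 = $461,956.9 × 0.00204 = $942.392076
Total = $19,177.888068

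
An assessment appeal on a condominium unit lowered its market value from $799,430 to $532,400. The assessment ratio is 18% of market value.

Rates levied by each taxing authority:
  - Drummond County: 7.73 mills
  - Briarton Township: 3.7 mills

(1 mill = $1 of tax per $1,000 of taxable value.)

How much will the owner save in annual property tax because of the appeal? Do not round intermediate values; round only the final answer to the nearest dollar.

$549

Old assessed value = $799,430 × 0.18 = $143,897.4
New assessed value = $532,400 × 0.18 = $95,832
Combined rate = 0.00773 + 0.0037 = 0.01143
Old tax = $143,897.4 × 0.01143 = $1,644.747282
New tax = $95,832 × 0.01143 = $1,095.35976
Reduction = $1,644.747282 − $1,095.35976 = $549.387522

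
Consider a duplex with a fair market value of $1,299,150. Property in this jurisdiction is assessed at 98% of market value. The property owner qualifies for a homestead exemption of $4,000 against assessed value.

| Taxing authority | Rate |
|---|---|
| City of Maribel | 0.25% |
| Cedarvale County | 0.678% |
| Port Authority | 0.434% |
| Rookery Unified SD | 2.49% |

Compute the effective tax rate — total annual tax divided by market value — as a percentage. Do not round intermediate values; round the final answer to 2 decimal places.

Assessed value = $1,299,150 × 0.98 = $1,273,167
Taxable value = $1,273,167 − $4,000 = $1,269,167
City of Maribel: $1,269,167 × 0.0025 = $3,172.9175
Cedarvale County: $1,269,167 × 0.00678 = $8,604.95226
Port Authority: $1,269,167 × 0.00434 = $5,508.18478
Rookery Unified SD: $1,269,167 × 0.0249 = $31,602.2583
Total tax = $48,888.31284
Effective rate = $48,888.31284 ÷ $1,299,150 = 3.76% of market value

3.76%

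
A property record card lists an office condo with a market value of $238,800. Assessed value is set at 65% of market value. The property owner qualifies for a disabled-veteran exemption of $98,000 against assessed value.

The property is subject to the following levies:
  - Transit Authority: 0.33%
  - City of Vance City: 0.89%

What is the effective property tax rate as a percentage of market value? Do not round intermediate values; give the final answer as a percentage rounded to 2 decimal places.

0.29%

Assessed value = $238,800 × 0.65 = $155,220
Taxable value = $155,220 − $98,000 = $57,220
Transit Authority: $57,220 × 0.0033 = $188.826
City of Vance City: $57,220 × 0.0089 = $509.258
Total tax = $698.084
Effective rate = $698.084 ÷ $238,800 = 0.29% of market value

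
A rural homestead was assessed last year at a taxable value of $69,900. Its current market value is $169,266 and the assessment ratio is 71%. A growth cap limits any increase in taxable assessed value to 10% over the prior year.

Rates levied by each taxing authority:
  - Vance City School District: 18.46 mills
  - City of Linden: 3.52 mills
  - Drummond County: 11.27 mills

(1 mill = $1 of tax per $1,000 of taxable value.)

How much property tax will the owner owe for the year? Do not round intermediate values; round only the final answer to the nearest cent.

Uncapped assessed value = $169,266 × 0.71 = $120,178.86
Cap limit = $69,900 × 1.1 = $76,890
Taxable assessed value = min($120,178.86, $76,890) = $76,890 (cap binds)
Vance City School District: $76,890 × 0.01846 = $1,419.3894
City of Linden: $76,890 × 0.00352 = $270.6528
Drummond County: $76,890 × 0.01127 = $866.5503
Total = $2,556.5925

$2,556.59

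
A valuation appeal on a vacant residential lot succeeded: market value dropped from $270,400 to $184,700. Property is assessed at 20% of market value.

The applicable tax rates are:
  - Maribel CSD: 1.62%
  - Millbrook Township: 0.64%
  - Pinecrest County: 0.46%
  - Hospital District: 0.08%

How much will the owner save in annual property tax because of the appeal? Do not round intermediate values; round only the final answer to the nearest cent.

Old assessed value = $270,400 × 0.2 = $54,080
New assessed value = $184,700 × 0.2 = $36,940
Combined rate = 0.0162 + 0.0064 + 0.0046 + 0.0008 = 0.028
Old tax = $54,080 × 0.028 = $1,514.24
New tax = $36,940 × 0.028 = $1,034.32
Reduction = $1,514.24 − $1,034.32 = $479.92

$479.92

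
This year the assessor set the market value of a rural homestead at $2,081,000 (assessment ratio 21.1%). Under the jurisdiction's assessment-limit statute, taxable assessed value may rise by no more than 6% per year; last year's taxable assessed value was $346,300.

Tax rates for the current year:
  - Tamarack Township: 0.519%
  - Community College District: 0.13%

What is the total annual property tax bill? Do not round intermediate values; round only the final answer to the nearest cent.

$2,382.34

Uncapped assessed value = $2,081,000 × 0.211 = $439,091
Cap limit = $346,300 × 1.06 = $367,078
Taxable assessed value = min($439,091, $367,078) = $367,078 (cap binds)
Tamarack Township: $367,078 × 0.00519 = $1,905.13482
Community College District: $367,078 × 0.0013 = $477.2014
Total = $2,382.33622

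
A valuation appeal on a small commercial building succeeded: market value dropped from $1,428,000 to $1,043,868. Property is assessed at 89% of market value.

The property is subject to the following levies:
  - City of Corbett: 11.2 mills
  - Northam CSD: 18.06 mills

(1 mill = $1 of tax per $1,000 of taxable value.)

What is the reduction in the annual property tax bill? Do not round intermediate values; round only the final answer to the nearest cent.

$10,003.34

Old assessed value = $1,428,000 × 0.89 = $1,270,920
New assessed value = $1,043,868 × 0.89 = $929,042.52
Combined rate = 0.0112 + 0.01806 = 0.02926
Old tax = $1,270,920 × 0.02926 = $37,187.1192
New tax = $929,042.52 × 0.02926 = $27,183.7841352
Reduction = $37,187.1192 − $27,183.7841352 = $10,003.3350648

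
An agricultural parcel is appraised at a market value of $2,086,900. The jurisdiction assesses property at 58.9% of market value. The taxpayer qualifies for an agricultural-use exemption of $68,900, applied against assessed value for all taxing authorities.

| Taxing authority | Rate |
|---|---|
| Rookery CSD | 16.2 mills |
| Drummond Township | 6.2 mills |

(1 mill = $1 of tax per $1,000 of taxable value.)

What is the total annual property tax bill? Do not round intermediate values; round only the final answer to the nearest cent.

Assessed value = $2,086,900 × 0.589 = $1,229,184.1
Taxable value = $1,229,184.1 − $68,900 = $1,160,284.1
Rookery CSD: $1,160,284.1 × 0.0162 = $18,796.60242
Drummond Township: $1,160,284.1 × 0.0062 = $7,193.76142
Total = $18,796.60242 + $7,193.76142 = $25,990.36384

$25,990.36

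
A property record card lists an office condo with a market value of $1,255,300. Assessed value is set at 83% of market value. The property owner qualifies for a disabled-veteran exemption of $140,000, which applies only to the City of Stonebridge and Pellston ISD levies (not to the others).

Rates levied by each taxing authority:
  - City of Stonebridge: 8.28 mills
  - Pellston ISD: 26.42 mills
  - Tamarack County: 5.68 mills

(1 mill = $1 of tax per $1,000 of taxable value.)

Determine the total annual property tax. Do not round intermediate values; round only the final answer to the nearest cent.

$37,213.88

Assessed value = $1,255,300 × 0.83 = $1,041,899
City of Stonebridge: ($1,041,899 − $140,000) × 0.00828 = $901,899 × 0.00828 = $7,467.72372
Pellston ISD: ($1,041,899 − $140,000) × 0.02642 = $901,899 × 0.02642 = $23,828.17158
Tamarack County: $1,041,899 × 0.00568 = $5,917.98632
Total = $37,213.88162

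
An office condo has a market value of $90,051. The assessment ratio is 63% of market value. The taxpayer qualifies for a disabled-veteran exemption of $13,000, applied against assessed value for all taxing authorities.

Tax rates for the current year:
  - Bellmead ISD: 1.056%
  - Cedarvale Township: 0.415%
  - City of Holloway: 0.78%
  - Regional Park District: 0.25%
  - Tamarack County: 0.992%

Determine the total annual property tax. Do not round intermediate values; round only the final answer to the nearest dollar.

$1,528

Assessed value = $90,051 × 0.63 = $56,732.13
Taxable value = $56,732.13 − $13,000 = $43,732.13
Bellmead ISD: $43,732.13 × 0.01056 = $461.8112928
Cedarvale Township: $43,732.13 × 0.00415 = $181.4883395
City of Holloway: $43,732.13 × 0.0078 = $341.110614
Regional Park District: $43,732.13 × 0.0025 = $109.330325
Tamarack County: $43,732.13 × 0.00992 = $433.8227296
Total = $461.8112928 + $181.4883395 + $341.110614 + $109.330325 + $433.8227296 = $1,527.5633009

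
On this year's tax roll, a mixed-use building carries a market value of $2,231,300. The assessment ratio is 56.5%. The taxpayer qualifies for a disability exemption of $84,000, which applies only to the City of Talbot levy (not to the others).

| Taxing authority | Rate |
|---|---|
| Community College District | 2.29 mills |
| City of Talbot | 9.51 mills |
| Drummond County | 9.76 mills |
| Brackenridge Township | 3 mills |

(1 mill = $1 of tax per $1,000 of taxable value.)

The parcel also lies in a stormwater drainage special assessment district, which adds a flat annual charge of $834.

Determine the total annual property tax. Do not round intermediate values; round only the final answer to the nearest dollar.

Assessed value = $2,231,300 × 0.565 = $1,260,684.5
Community College District: $1,260,684.5 × 0.00229 = $2,886.967505
City of Talbot: ($1,260,684.5 − $84,000) × 0.00951 = $1,176,684.5 × 0.00951 = $11,190.269595
Drummond County: $1,260,684.5 × 0.00976 = $12,304.28072
Brackenridge Township: $1,260,684.5 × 0.003 = $3,782.0535
Levies subtotal = $30,163.57132
Total = $30,163.57132 + $834 = $30,997.57132

$30,998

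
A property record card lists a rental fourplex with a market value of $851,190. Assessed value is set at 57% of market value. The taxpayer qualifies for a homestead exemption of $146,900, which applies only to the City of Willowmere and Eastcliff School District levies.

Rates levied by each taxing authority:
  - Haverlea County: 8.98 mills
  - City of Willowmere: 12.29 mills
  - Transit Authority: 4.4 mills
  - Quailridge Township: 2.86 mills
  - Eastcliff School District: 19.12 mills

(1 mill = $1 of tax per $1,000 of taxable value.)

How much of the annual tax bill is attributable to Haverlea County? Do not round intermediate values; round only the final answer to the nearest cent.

Assessed value = $851,190 × 0.57 = $485,178.3
Haverlea County taxable value = $485,178.3 (exemption does not apply)
Haverlea County levy = $485,178.3 × 0.00898 = $4,356.901134

$4,356.90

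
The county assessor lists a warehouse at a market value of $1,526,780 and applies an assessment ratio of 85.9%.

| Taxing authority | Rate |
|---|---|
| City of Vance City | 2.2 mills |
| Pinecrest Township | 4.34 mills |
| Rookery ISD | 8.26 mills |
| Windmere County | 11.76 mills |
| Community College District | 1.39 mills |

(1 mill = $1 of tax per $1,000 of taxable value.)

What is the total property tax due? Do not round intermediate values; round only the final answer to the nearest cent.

Assessed value = $1,526,780 × 0.859 = $1,311,504.02
City of Vance City: $1,311,504.02 × 0.0022 = $2,885.308844
Pinecrest Township: $1,311,504.02 × 0.00434 = $5,691.9274468
Rookery ISD: $1,311,504.02 × 0.00826 = $10,833.0232052
Windmere County: $1,311,504.02 × 0.01176 = $15,423.2872752
Community College District: $1,311,504.02 × 0.00139 = $1,822.9905878
Total = $2,885.308844 + $5,691.9274468 + $10,833.0232052 + $15,423.2872752 + $1,822.9905878 = $36,656.537359

$36,656.54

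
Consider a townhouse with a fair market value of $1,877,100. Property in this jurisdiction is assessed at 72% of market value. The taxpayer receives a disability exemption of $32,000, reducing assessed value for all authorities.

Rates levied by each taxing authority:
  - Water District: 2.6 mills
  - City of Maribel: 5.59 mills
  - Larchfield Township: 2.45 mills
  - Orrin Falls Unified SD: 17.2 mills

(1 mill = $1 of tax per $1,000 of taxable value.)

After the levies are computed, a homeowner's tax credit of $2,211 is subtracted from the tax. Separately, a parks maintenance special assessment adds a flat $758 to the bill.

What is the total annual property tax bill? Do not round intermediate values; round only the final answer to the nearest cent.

Assessed value = $1,877,100 × 0.72 = $1,351,512
Taxable value = $1,351,512 − $32,000 = $1,319,512
Water District: $1,319,512 × 0.0026 = $3,430.7312
City of Maribel: $1,319,512 × 0.00559 = $7,376.07208
Larchfield Township: $1,319,512 × 0.00245 = $3,232.8044
Orrin Falls Unified SD: $1,319,512 × 0.0172 = $22,695.6064
Levies subtotal = $36,735.21408
After credit = $36,735.21408 − $2,211 = $34,524.21408
Total = $34,524.21408 + $758 = $35,282.21408

$35,282.21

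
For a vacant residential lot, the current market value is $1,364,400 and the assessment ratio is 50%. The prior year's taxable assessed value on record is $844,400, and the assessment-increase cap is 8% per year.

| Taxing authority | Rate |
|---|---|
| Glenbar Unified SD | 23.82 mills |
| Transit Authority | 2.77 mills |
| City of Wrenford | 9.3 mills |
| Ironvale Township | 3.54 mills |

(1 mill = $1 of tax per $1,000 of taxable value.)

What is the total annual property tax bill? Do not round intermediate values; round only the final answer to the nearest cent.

$26,899.15

Uncapped assessed value = $1,364,400 × 0.5 = $682,200
Cap limit = $844,400 × 1.08 = $911,952
Taxable assessed value = min($682,200, $911,952) = $682,200 (cap does not bind)
Glenbar Unified SD: $682,200 × 0.02382 = $16,250.004
Transit Authority: $682,200 × 0.00277 = $1,889.694
City of Wrenford: $682,200 × 0.0093 = $6,344.46
Ironvale Township: $682,200 × 0.00354 = $2,414.988
Total = $26,899.146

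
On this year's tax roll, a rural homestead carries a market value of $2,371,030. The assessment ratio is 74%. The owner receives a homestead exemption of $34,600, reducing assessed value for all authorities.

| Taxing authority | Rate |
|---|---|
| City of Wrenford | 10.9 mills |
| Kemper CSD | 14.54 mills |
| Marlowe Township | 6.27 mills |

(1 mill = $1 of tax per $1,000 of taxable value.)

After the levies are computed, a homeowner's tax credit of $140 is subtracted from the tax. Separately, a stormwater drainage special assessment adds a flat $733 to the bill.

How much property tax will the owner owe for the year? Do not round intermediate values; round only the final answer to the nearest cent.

$55,133.00

Assessed value = $2,371,030 × 0.74 = $1,754,562.2
Taxable value = $1,754,562.2 − $34,600 = $1,719,962.2
City of Wrenford: $1,719,962.2 × 0.0109 = $18,747.58798
Kemper CSD: $1,719,962.2 × 0.01454 = $25,008.250388
Marlowe Township: $1,719,962.2 × 0.00627 = $10,784.162994
Levies subtotal = $54,540.001362
After credit = $54,540.001362 − $140 = $54,400.001362
Total = $54,400.001362 + $733 = $55,133.001362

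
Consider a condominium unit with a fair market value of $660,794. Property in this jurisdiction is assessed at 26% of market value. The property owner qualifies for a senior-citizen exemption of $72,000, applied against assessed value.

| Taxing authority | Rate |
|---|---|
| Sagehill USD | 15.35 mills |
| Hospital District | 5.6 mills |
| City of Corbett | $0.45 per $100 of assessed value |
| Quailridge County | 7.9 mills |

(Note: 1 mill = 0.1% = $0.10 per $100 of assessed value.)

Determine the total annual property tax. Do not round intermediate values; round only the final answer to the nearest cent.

Assessed value = $660,794 × 0.26 = $171,806.44
Taxable value = $171,806.44 − $72,000 = $99,806.44
Sagehill USD: $99,806.44 × 0.01535 = $1,532.028854
Hospital District: $99,806.44 × 0.0056 = $558.916064
City of Corbett: $99,806.44 × 0.0045 = $449.12898
Quailridge County: $99,806.44 × 0.0079 = $788.470876
Total = $3,328.544774

$3,328.54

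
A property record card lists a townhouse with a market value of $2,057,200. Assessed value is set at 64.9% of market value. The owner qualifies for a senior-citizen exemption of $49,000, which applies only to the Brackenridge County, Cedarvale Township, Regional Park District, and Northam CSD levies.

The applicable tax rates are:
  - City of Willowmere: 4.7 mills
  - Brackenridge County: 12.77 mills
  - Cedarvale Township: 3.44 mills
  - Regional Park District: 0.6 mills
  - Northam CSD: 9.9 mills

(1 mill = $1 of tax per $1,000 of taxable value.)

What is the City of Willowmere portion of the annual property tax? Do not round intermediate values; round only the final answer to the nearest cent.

$6,275.08

Assessed value = $2,057,200 × 0.649 = $1,335,122.8
City of Willowmere taxable value = $1,335,122.8 (exemption does not apply)
City of Willowmere levy = $1,335,122.8 × 0.0047 = $6,275.07716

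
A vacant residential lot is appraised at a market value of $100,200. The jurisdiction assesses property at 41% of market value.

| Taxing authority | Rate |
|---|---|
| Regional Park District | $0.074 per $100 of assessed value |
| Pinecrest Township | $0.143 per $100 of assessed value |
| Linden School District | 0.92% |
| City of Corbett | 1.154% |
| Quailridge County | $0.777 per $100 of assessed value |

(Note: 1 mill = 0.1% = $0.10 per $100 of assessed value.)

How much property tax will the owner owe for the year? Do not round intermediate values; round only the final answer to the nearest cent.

Assessed value = $100,200 × 0.41 = $41,082
Regional Park District: $41,082 × 0.00074 = $30.40068
Pinecrest Township: $41,082 × 0.00143 = $58.74726
Linden School District: $41,082 × 0.0092 = $377.9544
City of Corbett: $41,082 × 0.01154 = $474.08628
Quailridge County: $41,082 × 0.00777 = $319.20714
Total = $1,260.39576

$1,260.40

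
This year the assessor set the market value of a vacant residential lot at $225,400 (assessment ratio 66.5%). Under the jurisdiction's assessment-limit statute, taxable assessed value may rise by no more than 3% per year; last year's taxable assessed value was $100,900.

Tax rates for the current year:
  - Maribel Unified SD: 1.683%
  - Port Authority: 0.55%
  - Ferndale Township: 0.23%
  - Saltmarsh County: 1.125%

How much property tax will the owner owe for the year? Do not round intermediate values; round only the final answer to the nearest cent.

Uncapped assessed value = $225,400 × 0.665 = $149,891
Cap limit = $100,900 × 1.03 = $103,927
Taxable assessed value = min($149,891, $103,927) = $103,927 (cap binds)
Maribel Unified SD: $103,927 × 0.01683 = $1,749.09141
Port Authority: $103,927 × 0.0055 = $571.5985
Ferndale Township: $103,927 × 0.0023 = $239.0321
Saltmarsh County: $103,927 × 0.01125 = $1,169.17875
Total = $3,728.90076

$3,728.90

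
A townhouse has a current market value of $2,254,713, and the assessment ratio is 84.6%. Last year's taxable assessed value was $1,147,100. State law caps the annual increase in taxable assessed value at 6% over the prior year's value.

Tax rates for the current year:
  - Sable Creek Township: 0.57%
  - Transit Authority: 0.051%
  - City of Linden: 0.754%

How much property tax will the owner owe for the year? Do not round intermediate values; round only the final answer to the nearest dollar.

$16,719

Uncapped assessed value = $2,254,713 × 0.846 = $1,907,487.198
Cap limit = $1,147,100 × 1.06 = $1,215,926
Taxable assessed value = min($1,907,487.198, $1,215,926) = $1,215,926 (cap binds)
Sable Creek Township: $1,215,926 × 0.0057 = $6,930.7782
Transit Authority: $1,215,926 × 0.00051 = $620.12226
City of Linden: $1,215,926 × 0.00754 = $9,168.08204
Total = $16,718.9825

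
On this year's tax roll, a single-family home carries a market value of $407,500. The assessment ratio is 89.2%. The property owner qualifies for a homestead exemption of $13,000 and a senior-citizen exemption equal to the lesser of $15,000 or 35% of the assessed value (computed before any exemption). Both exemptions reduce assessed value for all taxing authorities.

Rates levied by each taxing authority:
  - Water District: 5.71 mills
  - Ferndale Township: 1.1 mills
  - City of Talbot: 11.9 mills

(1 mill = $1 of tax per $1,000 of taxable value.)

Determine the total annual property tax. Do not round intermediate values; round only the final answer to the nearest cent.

Assessed value = $407,500 × 0.892 = $363,490
Senior-citizen exemption = min($15,000, 35% × $363,490) = min($15,000, $127,221.5) = $15,000 (dollar cap binds)
Taxable value = $363,490 − $13,000 − $15,000 = $335,490
Water District: $335,490 × 0.00571 = $1,915.6479
Ferndale Township: $335,490 × 0.0011 = $369.039
City of Talbot: $335,490 × 0.0119 = $3,992.331
Total = $6,277.0179

$6,277.02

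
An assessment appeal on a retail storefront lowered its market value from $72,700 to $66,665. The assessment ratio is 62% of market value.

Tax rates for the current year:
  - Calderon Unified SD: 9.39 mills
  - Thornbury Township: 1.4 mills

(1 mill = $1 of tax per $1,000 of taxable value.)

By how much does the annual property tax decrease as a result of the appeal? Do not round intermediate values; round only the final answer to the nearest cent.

$40.37

Old assessed value = $72,700 × 0.62 = $45,074
New assessed value = $66,665 × 0.62 = $41,332.3
Combined rate = 0.00939 + 0.0014 = 0.01079
Old tax = $45,074 × 0.01079 = $486.34846
New tax = $41,332.3 × 0.01079 = $445.975517
Reduction = $486.34846 − $445.975517 = $40.372943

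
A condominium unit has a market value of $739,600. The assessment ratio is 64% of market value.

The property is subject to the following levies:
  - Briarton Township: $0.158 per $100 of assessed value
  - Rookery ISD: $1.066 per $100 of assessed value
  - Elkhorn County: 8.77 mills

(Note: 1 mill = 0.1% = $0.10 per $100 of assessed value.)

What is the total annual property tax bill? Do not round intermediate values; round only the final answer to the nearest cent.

Assessed value = $739,600 × 0.64 = $473,344
Briarton Township: $473,344 × 0.00158 = $747.88352
Rookery ISD: $473,344 × 0.01066 = $5,045.84704
Elkhorn County: $473,344 × 0.00877 = $4,151.22688
Total = $9,944.95744

$9,944.96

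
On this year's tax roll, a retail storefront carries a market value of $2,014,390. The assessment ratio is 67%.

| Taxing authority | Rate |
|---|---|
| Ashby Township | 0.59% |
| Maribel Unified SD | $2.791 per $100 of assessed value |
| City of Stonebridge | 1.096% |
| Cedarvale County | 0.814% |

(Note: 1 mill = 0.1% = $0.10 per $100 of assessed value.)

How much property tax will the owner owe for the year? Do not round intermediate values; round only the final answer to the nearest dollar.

Assessed value = $2,014,390 × 0.67 = $1,349,641.3
Ashby Township: $1,349,641.3 × 0.0059 = $7,962.88367
Maribel Unified SD: $1,349,641.3 × 0.02791 = $37,668.488683
City of Stonebridge: $1,349,641.3 × 0.01096 = $14,792.068648
Cedarvale County: $1,349,641.3 × 0.00814 = $10,986.080182
Total = $71,409.521183

$71,410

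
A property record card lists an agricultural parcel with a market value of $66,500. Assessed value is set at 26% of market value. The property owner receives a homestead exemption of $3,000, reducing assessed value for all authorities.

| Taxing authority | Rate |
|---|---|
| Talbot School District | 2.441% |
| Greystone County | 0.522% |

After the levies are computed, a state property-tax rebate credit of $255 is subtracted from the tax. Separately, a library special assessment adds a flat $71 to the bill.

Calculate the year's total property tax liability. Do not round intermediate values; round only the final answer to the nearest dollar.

Assessed value = $66,500 × 0.26 = $17,290
Taxable value = $17,290 − $3,000 = $14,290
Talbot School District: $14,290 × 0.02441 = $348.8189
Greystone County: $14,290 × 0.00522 = $74.5938
Levies subtotal = $423.4127
After credit = $423.4127 − $255 = $168.4127
Total = $168.4127 + $71 = $239.4127

$239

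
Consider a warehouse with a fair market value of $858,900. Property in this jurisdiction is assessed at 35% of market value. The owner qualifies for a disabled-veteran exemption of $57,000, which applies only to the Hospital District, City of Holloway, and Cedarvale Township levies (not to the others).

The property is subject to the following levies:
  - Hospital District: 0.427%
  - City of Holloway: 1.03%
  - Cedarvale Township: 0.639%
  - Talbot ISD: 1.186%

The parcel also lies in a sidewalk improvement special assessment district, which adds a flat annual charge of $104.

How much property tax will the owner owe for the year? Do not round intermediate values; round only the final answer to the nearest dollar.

$8,775

Assessed value = $858,900 × 0.35 = $300,615
Hospital District: ($300,615 − $57,000) × 0.00427 = $243,615 × 0.00427 = $1,040.23605
City of Holloway: ($300,615 − $57,000) × 0.0103 = $243,615 × 0.0103 = $2,509.2345
Cedarvale Township: ($300,615 − $57,000) × 0.00639 = $243,615 × 0.00639 = $1,556.69985
Talbot ISD: $300,615 × 0.01186 = $3,565.2939
Levies subtotal = $8,671.4643
Total = $8,671.4643 + $104 = $8,775.4643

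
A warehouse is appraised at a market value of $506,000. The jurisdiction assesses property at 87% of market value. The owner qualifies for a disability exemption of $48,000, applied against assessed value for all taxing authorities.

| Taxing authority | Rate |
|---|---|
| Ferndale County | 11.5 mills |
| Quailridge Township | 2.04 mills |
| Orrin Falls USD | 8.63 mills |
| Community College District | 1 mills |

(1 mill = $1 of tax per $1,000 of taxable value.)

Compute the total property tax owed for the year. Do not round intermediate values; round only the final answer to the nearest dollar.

$9,088

Assessed value = $506,000 × 0.87 = $440,220
Taxable value = $440,220 − $48,000 = $392,220
Ferndale County: $392,220 × 0.0115 = $4,510.53
Quailridge Township: $392,220 × 0.00204 = $800.1288
Orrin Falls USD: $392,220 × 0.00863 = $3,384.8586
Community College District: $392,220 × 0.001 = $392.22
Total = $4,510.53 + $800.1288 + $3,384.8586 + $392.22 = $9,087.7374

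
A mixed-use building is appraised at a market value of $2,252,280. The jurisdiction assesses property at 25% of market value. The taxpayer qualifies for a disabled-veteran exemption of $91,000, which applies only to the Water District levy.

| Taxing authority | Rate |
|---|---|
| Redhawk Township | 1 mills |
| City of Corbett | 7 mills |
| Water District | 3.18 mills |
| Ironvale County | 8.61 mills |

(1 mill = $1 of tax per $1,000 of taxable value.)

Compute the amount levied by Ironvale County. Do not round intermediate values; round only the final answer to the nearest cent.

Assessed value = $2,252,280 × 0.25 = $563,070
Ironvale County taxable value = $563,070 (exemption does not apply)
Ironvale County levy = $563,070 × 0.00861 = $4,848.0327

$4,848.03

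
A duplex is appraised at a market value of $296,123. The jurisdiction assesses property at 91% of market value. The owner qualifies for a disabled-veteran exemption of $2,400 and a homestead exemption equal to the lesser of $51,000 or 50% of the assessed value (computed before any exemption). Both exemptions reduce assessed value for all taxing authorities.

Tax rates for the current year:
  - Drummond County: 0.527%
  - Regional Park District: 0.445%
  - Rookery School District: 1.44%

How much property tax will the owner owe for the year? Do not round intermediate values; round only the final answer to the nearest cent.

$5,211.65

Assessed value = $296,123 × 0.91 = $269,471.93
Homestead exemption = min($51,000, 50% × $269,471.93) = min($51,000, $134,735.965) = $51,000 (dollar cap binds)
Taxable value = $269,471.93 − $2,400 − $51,000 = $216,071.93
Drummond County: $216,071.93 × 0.00527 = $1,138.6990711
Regional Park District: $216,071.93 × 0.00445 = $961.5200885
Rookery School District: $216,071.93 × 0.0144 = $3,111.435792
Total = $5,211.6549516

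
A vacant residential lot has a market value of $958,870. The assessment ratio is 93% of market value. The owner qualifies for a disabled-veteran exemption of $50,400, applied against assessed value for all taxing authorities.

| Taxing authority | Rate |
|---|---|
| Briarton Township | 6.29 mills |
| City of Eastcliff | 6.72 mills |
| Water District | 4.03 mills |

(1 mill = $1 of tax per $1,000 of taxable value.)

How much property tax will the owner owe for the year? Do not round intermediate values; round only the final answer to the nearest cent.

Assessed value = $958,870 × 0.93 = $891,749.1
Taxable value = $891,749.1 − $50,400 = $841,349.1
Briarton Township: $841,349.1 × 0.00629 = $5,292.085839
City of Eastcliff: $841,349.1 × 0.00672 = $5,653.865952
Water District: $841,349.1 × 0.00403 = $3,390.636873
Total = $5,292.085839 + $5,653.865952 + $3,390.636873 = $14,336.588664

$14,336.59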